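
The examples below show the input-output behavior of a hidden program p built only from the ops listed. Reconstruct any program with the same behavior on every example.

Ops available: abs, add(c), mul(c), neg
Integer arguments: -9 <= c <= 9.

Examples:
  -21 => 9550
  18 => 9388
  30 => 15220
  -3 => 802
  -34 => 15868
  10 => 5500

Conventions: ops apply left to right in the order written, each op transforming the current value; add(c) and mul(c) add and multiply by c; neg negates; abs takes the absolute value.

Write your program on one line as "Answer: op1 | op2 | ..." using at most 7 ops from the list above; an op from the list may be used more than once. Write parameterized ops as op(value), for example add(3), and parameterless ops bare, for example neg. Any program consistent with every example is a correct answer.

mul(-6) | add(-8) | mul(9) | abs | mul(9) | add(-8)

Check, running the answer program on each example:
  -21 -> 126 -> 118 -> 1062 -> 1062 -> 9558 -> 9550
  18 -> -108 -> -116 -> -1044 -> 1044 -> 9396 -> 9388
  30 -> -180 -> -188 -> -1692 -> 1692 -> 15228 -> 15220
  -3 -> 18 -> 10 -> 90 -> 90 -> 810 -> 802
  -34 -> 204 -> 196 -> 1764 -> 1764 -> 15876 -> 15868
  10 -> -60 -> -68 -> -612 -> 612 -> 5508 -> 5500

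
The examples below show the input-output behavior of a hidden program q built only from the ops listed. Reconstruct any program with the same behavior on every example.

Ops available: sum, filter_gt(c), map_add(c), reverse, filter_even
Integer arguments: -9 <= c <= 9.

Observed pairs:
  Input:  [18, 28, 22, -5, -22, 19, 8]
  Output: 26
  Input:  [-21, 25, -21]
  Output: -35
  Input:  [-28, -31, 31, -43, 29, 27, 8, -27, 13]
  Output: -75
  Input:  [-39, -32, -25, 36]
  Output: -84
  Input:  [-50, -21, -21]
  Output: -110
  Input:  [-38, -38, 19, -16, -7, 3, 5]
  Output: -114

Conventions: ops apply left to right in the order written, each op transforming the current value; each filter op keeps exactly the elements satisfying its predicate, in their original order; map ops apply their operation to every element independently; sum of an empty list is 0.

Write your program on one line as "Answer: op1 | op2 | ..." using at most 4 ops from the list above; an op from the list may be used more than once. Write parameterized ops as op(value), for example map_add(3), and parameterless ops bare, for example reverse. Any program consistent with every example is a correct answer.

reverse | map_add(-6) | sum

Check, running the answer program on each example:
  [18, 28, 22, -5, -22, 19, 8] -> [8, 19, -22, -5, 22, 28, 18] -> [2, 13, -28, -11, 16, 22, 12] -> 26
  [-21, 25, -21] -> [-21, 25, -21] -> [-27, 19, -27] -> -35
  [-28, -31, 31, -43, 29, 27, 8, -27, 13] -> [13, -27, 8, 27, 29, -43, 31, -31, -28] -> [7, -33, 2, 21, 23, -49, 25, -37, -34] -> -75
  [-39, -32, -25, 36] -> [36, -25, -32, -39] -> [30, -31, -38, -45] -> -84
  [-50, -21, -21] -> [-21, -21, -50] -> [-27, -27, -56] -> -110
  [-38, -38, 19, -16, -7, 3, 5] -> [5, 3, -7, -16, 19, -38, -38] -> [-1, -3, -13, -22, 13, -44, -44] -> -114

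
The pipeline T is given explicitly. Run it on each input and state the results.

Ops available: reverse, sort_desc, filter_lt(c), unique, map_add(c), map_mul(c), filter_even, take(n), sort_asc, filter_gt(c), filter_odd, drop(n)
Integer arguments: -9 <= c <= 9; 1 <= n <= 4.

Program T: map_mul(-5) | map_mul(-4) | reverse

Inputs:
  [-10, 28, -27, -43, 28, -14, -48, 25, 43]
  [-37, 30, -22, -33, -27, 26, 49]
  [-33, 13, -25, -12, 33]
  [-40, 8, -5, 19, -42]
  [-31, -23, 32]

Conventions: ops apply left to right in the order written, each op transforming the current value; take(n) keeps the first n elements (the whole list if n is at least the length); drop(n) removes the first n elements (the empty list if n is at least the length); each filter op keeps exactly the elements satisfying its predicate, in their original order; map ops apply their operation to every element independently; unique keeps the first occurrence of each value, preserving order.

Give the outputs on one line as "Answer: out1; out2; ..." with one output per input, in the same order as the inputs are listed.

[860, 500, -960, -280, 560, -860, -540, 560, -200]; [980, 520, -540, -660, -440, 600, -740]; [660, -240, -500, 260, -660]; [-840, 380, -100, 160, -800]; [640, -460, -620]

Execution, op by op:
  [-10, 28, -27, -43, 28, -14, -48, 25, 43] -> [50, -140, 135, 215, -140, 70, 240, -125, -215] -> [-200, 560, -540, -860, 560, -280, -960, 500, 860] -> [860, 500, -960, -280, 560, -860, -540, 560, -200]
  [-37, 30, -22, -33, -27, 26, 49] -> [185, -150, 110, 165, 135, -130, -245] -> [-740, 600, -440, -660, -540, 520, 980] -> [980, 520, -540, -660, -440, 600, -740]
  [-33, 13, -25, -12, 33] -> [165, -65, 125, 60, -165] -> [-660, 260, -500, -240, 660] -> [660, -240, -500, 260, -660]
  [-40, 8, -5, 19, -42] -> [200, -40, 25, -95, 210] -> [-800, 160, -100, 380, -840] -> [-840, 380, -100, 160, -800]
  [-31, -23, 32] -> [155, 115, -160] -> [-620, -460, 640] -> [640, -460, -620]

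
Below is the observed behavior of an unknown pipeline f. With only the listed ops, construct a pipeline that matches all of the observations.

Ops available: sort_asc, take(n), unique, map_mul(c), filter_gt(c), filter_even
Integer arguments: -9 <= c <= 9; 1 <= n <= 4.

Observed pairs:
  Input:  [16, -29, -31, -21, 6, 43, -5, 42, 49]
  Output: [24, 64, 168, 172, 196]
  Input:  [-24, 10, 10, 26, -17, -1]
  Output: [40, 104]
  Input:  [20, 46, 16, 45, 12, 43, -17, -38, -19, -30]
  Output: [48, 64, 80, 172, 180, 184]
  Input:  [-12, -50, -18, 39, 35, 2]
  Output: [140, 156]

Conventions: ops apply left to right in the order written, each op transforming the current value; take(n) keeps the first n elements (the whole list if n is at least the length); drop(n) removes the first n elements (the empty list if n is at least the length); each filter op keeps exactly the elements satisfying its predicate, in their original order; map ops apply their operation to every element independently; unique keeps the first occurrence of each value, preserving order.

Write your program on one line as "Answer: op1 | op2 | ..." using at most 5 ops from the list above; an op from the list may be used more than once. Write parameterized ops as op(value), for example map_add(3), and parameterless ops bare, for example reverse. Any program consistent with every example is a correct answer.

sort_asc | filter_gt(4) | unique | map_mul(4)

Check, running the answer program on each example:
  [16, -29, -31, -21, 6, 43, -5, 42, 49] -> [-31, -29, -21, -5, 6, 16, 42, 43, 49] -> [6, 16, 42, 43, 49] -> [6, 16, 42, 43, 49] -> [24, 64, 168, 172, 196]
  [-24, 10, 10, 26, -17, -1] -> [-24, -17, -1, 10, 10, 26] -> [10, 10, 26] -> [10, 26] -> [40, 104]
  [20, 46, 16, 45, 12, 43, -17, -38, -19, -30] -> [-38, -30, -19, -17, 12, 16, 20, 43, 45, 46] -> [12, 16, 20, 43, 45, 46] -> [12, 16, 20, 43, 45, 46] -> [48, 64, 80, 172, 180, 184]
  [-12, -50, -18, 39, 35, 2] -> [-50, -18, -12, 2, 35, 39] -> [35, 39] -> [35, 39] -> [140, 156]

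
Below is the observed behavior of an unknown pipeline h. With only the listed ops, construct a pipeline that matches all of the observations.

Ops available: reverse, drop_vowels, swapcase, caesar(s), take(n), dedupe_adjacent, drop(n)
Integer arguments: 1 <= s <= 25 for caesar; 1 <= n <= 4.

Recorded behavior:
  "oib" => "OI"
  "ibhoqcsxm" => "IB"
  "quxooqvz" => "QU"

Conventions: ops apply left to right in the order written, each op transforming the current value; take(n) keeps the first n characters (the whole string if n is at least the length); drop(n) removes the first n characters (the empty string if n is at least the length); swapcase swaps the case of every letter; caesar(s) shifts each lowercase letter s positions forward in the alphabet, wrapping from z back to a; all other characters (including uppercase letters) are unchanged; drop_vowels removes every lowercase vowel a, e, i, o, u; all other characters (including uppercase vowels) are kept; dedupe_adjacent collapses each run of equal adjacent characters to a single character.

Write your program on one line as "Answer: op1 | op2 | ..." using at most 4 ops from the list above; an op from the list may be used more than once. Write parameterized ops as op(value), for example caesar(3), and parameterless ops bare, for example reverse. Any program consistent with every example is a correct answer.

take(2) | reverse | swapcase | reverse

Check, running the answer program on each example:
  "oib" -> "oi" -> "io" -> "IO" -> "OI"
  "ibhoqcsxm" -> "ib" -> "bi" -> "BI" -> "IB"
  "quxooqvz" -> "qu" -> "uq" -> "UQ" -> "QU"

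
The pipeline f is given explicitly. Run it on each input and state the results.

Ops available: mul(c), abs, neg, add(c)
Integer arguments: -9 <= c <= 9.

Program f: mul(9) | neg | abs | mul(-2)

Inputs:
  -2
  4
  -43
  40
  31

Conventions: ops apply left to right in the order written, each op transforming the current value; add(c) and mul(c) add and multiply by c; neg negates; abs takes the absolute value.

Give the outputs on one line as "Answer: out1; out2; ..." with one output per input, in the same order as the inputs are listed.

Execution, op by op:
  -2 -> -18 -> 18 -> 18 -> -36
  4 -> 36 -> -36 -> 36 -> -72
  -43 -> -387 -> 387 -> 387 -> -774
  40 -> 360 -> -360 -> 360 -> -720
  31 -> 279 -> -279 -> 279 -> -558

-36; -72; -774; -720; -558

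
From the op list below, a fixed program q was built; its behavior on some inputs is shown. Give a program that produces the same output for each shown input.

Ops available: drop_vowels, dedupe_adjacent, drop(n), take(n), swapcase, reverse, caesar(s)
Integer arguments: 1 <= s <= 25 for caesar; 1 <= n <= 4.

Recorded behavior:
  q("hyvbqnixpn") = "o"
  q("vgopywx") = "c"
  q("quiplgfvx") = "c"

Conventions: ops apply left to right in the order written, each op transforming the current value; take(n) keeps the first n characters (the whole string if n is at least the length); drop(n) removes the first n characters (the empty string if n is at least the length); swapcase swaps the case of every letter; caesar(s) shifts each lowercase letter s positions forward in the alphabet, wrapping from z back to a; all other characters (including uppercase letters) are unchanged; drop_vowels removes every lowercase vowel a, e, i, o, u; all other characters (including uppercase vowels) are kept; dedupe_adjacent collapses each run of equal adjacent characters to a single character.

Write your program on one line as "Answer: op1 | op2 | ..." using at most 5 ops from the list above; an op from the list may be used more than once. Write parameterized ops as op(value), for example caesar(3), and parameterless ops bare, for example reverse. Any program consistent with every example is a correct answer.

drop(2) | drop(1) | caesar(13) | take(1)

Check, running the answer program on each example:
  "hyvbqnixpn" -> "vbqnixpn" -> "bqnixpn" -> "odavkca" -> "o"
  "vgopywx" -> "opywx" -> "pywx" -> "cljk" -> "c"
  "quiplgfvx" -> "iplgfvx" -> "plgfvx" -> "cytsik" -> "c"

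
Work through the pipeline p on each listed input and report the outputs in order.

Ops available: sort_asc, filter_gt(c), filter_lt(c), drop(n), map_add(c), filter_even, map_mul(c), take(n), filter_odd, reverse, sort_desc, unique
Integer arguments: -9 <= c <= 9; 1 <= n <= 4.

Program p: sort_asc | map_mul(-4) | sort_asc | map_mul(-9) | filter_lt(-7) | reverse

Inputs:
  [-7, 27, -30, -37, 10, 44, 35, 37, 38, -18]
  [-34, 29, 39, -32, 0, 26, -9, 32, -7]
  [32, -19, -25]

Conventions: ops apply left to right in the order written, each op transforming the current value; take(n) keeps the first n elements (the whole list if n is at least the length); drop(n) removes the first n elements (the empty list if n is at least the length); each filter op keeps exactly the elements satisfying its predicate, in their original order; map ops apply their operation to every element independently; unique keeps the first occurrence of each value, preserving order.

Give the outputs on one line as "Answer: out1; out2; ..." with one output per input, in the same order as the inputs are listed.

Execution, op by op:
  [-7, 27, -30, -37, 10, 44, 35, 37, 38, -18] -> [-37, -30, -18, -7, 10, 27, 35, 37, 38, 44] -> [148, 120, 72, 28, -40, -108, -140, -148, -152, -176] -> [-176, -152, -148, -140, -108, -40, 28, 72, 120, 148] -> [1584, 1368, 1332, 1260, 972, 360, -252, -648, -1080, -1332] -> [-252, -648, -1080, -1332] -> [-1332, -1080, -648, -252]
  [-34, 29, 39, -32, 0, 26, -9, 32, -7] -> [-34, -32, -9, -7, 0, 26, 29, 32, 39] -> [136, 128, 36, 28, 0, -104, -116, -128, -156] -> [-156, -128, -116, -104, 0, 28, 36, 128, 136] -> [1404, 1152, 1044, 936, 0, -252, -324, -1152, -1224] -> [-252, -324, -1152, -1224] -> [-1224, -1152, -324, -252]
  [32, -19, -25] -> [-25, -19, 32] -> [100, 76, -128] -> [-128, 76, 100] -> [1152, -684, -900] -> [-684, -900] -> [-900, -684]

[-1332, -1080, -648, -252]; [-1224, -1152, -324, -252]; [-900, -684]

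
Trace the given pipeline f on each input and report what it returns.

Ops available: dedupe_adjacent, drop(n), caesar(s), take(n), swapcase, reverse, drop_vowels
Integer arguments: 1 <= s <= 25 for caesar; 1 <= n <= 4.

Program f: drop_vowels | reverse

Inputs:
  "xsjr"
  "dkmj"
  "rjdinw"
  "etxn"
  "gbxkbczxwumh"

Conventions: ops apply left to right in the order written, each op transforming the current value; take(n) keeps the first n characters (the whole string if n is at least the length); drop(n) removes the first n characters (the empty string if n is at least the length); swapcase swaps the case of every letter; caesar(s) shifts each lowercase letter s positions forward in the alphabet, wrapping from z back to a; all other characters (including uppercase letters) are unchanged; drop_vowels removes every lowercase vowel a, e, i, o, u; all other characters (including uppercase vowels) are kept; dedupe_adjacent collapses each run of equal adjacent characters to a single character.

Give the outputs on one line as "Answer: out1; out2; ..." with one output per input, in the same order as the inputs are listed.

"rjsx"; "jmkd"; "wndjr"; "nxt"; "hmwxzcbkxbg"

Execution, op by op:
  "xsjr" -> "xsjr" -> "rjsx"
  "dkmj" -> "dkmj" -> "jmkd"
  "rjdinw" -> "rjdnw" -> "wndjr"
  "etxn" -> "txn" -> "nxt"
  "gbxkbczxwumh" -> "gbxkbczxwmh" -> "hmwxzcbkxbg"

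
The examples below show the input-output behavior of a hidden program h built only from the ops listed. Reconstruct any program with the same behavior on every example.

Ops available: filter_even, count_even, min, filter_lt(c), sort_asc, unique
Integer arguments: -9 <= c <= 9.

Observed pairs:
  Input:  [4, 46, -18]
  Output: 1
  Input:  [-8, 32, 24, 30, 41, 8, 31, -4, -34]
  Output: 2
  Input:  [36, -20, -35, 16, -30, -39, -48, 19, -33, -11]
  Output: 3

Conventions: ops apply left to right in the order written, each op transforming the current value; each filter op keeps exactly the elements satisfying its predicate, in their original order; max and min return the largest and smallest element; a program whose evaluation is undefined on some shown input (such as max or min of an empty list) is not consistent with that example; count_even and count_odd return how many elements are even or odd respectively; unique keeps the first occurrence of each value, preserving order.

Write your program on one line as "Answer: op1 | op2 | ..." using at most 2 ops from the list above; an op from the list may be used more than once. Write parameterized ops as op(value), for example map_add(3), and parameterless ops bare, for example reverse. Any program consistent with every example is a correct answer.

filter_lt(-6) | count_even

Check, running the answer program on each example:
  [4, 46, -18] -> [-18] -> 1
  [-8, 32, 24, 30, 41, 8, 31, -4, -34] -> [-8, -34] -> 2
  [36, -20, -35, 16, -30, -39, -48, 19, -33, -11] -> [-20, -35, -30, -39, -48, -33, -11] -> 3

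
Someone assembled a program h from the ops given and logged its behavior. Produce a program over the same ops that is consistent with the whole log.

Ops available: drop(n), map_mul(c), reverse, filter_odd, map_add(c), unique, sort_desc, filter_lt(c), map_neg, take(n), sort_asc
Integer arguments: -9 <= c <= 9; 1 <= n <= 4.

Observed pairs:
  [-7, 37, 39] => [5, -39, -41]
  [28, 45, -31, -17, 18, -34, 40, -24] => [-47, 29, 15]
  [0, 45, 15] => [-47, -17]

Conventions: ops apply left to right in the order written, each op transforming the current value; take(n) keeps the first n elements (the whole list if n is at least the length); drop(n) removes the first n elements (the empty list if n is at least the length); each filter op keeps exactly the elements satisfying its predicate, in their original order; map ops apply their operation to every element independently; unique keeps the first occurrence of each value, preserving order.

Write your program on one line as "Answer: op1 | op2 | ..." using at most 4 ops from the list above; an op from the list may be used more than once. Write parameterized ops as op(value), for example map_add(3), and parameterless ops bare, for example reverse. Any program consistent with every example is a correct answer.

map_add(2) | map_neg | filter_odd

Check, running the answer program on each example:
  [-7, 37, 39] -> [-5, 39, 41] -> [5, -39, -41] -> [5, -39, -41]
  [28, 45, -31, -17, 18, -34, 40, -24] -> [30, 47, -29, -15, 20, -32, 42, -22] -> [-30, -47, 29, 15, -20, 32, -42, 22] -> [-47, 29, 15]
  [0, 45, 15] -> [2, 47, 17] -> [-2, -47, -17] -> [-47, -17]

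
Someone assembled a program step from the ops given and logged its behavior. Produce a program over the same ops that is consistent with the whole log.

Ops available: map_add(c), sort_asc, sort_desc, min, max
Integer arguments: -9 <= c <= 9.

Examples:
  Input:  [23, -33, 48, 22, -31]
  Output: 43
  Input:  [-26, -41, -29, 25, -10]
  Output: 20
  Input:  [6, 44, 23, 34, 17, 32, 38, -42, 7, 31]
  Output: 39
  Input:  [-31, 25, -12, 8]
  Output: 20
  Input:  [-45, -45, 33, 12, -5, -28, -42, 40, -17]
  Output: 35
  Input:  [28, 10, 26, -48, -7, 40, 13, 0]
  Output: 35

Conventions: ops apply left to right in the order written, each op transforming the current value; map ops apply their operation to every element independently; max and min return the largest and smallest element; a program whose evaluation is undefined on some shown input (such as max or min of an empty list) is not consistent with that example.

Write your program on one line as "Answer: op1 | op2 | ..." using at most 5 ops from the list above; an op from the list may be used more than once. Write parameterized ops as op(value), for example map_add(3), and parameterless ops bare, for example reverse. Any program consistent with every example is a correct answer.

map_add(-5) | sort_desc | sort_asc | max

Check, running the answer program on each example:
  [23, -33, 48, 22, -31] -> [18, -38, 43, 17, -36] -> [43, 18, 17, -36, -38] -> [-38, -36, 17, 18, 43] -> 43
  [-26, -41, -29, 25, -10] -> [-31, -46, -34, 20, -15] -> [20, -15, -31, -34, -46] -> [-46, -34, -31, -15, 20] -> 20
  [6, 44, 23, 34, 17, 32, 38, -42, 7, 31] -> [1, 39, 18, 29, 12, 27, 33, -47, 2, 26] -> [39, 33, 29, 27, 26, 18, 12, 2, 1, -47] -> [-47, 1, 2, 12, 18, 26, 27, 29, 33, 39] -> 39
  [-31, 25, -12, 8] -> [-36, 20, -17, 3] -> [20, 3, -17, -36] -> [-36, -17, 3, 20] -> 20
  [-45, -45, 33, 12, -5, -28, -42, 40, -17] -> [-50, -50, 28, 7, -10, -33, -47, 35, -22] -> [35, 28, 7, -10, -22, -33, -47, -50, -50] -> [-50, -50, -47, -33, -22, -10, 7, 28, 35] -> 35
  [28, 10, 26, -48, -7, 40, 13, 0] -> [23, 5, 21, -53, -12, 35, 8, -5] -> [35, 23, 21, 8, 5, -5, -12, -53] -> [-53, -12, -5, 5, 8, 21, 23, 35] -> 35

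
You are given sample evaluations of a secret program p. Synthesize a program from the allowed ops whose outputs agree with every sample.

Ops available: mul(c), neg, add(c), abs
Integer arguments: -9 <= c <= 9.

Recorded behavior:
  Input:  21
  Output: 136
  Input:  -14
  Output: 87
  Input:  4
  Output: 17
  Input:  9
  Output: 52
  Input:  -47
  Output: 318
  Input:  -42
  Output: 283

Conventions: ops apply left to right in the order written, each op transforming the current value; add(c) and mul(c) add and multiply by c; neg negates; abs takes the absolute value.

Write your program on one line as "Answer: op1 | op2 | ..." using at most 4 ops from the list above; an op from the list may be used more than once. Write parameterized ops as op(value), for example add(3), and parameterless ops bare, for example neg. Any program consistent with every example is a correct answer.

mul(7) | abs | add(-5) | add(-6)

Check, running the answer program on each example:
  21 -> 147 -> 147 -> 142 -> 136
  -14 -> -98 -> 98 -> 93 -> 87
  4 -> 28 -> 28 -> 23 -> 17
  9 -> 63 -> 63 -> 58 -> 52
  -47 -> -329 -> 329 -> 324 -> 318
  -42 -> -294 -> 294 -> 289 -> 283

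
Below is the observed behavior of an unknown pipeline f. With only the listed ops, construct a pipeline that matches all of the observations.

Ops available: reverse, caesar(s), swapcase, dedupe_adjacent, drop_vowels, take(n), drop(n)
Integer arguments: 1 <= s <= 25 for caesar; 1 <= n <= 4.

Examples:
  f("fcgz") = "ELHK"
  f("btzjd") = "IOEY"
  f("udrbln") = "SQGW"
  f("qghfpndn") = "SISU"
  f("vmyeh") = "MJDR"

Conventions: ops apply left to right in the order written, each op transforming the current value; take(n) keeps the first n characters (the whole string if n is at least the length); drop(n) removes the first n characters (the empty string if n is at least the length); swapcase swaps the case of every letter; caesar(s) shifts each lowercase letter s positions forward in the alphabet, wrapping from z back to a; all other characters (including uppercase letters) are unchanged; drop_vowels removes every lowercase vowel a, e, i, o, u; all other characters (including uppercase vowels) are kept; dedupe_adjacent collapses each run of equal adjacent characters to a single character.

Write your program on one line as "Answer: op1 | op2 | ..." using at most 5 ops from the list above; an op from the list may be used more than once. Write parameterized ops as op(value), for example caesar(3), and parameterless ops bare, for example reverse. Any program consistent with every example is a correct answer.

reverse | caesar(5) | take(4) | swapcase

Check, running the answer program on each example:
  "fcgz" -> "zgcf" -> "elhk" -> "elhk" -> "ELHK"
  "btzjd" -> "djztb" -> "ioeyg" -> "ioey" -> "IOEY"
  "udrbln" -> "nlbrdu" -> "sqgwiz" -> "sqgw" -> "SQGW"
  "qghfpndn" -> "ndnpfhgq" -> "sisukmlv" -> "sisu" -> "SISU"
  "vmyeh" -> "heymv" -> "mjdra" -> "mjdr" -> "MJDR"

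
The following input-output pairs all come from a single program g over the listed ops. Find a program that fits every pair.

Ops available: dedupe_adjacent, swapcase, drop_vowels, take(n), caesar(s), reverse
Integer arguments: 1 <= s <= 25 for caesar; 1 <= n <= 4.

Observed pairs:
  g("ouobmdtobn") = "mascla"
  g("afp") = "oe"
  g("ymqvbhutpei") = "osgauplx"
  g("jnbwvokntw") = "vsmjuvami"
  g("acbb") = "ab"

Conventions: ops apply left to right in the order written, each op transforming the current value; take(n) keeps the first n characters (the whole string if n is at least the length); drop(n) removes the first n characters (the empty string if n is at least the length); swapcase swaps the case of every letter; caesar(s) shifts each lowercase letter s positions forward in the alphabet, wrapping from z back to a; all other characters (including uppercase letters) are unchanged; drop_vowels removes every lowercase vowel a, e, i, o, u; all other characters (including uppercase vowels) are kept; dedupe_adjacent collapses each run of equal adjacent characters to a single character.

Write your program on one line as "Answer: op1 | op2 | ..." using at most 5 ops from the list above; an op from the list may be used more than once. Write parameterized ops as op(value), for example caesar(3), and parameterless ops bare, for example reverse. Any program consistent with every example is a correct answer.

reverse | dedupe_adjacent | drop_vowels | caesar(12) | caesar(13)

Check, running the answer program on each example:
  "ouobmdtobn" -> "nbotdmbouo" -> "nbotdmbouo" -> "nbtdmb" -> "znfpyn" -> "mascla"
  "afp" -> "pfa" -> "pfa" -> "pf" -> "br" -> "oe"
  "ymqvbhutpei" -> "ieptuhbvqmy" -> "ieptuhbvqmy" -> "pthbvqmy" -> "bftnhcyk" -> "osgauplx"
  "jnbwvokntw" -> "wtnkovwbnj" -> "wtnkovwbnj" -> "wtnkvwbnj" -> "ifzwhinzv" -> "vsmjuvami"
  "acbb" -> "bbca" -> "bca" -> "bc" -> "no" -> "ab"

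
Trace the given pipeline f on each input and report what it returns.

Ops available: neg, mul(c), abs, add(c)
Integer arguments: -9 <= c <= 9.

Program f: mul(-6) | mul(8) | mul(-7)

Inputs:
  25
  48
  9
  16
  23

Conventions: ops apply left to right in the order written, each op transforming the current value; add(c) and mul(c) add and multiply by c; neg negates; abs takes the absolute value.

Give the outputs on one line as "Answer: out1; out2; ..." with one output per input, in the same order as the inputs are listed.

Execution, op by op:
  25 -> -150 -> -1200 -> 8400
  48 -> -288 -> -2304 -> 16128
  9 -> -54 -> -432 -> 3024
  16 -> -96 -> -768 -> 5376
  23 -> -138 -> -1104 -> 7728

8400; 16128; 3024; 5376; 7728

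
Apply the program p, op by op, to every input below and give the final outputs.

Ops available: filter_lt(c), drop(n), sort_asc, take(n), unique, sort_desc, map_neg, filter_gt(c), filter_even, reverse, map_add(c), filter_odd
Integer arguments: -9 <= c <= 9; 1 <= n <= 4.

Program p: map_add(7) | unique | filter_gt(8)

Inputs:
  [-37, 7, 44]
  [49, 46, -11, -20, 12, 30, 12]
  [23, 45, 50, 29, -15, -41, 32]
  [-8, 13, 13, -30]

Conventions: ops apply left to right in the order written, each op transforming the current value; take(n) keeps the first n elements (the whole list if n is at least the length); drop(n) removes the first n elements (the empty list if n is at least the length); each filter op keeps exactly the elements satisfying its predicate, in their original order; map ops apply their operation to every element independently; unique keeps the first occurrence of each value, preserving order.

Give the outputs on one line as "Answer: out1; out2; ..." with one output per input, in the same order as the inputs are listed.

[14, 51]; [56, 53, 19, 37]; [30, 52, 57, 36, 39]; [20]

Execution, op by op:
  [-37, 7, 44] -> [-30, 14, 51] -> [-30, 14, 51] -> [14, 51]
  [49, 46, -11, -20, 12, 30, 12] -> [56, 53, -4, -13, 19, 37, 19] -> [56, 53, -4, -13, 19, 37] -> [56, 53, 19, 37]
  [23, 45, 50, 29, -15, -41, 32] -> [30, 52, 57, 36, -8, -34, 39] -> [30, 52, 57, 36, -8, -34, 39] -> [30, 52, 57, 36, 39]
  [-8, 13, 13, -30] -> [-1, 20, 20, -23] -> [-1, 20, -23] -> [20]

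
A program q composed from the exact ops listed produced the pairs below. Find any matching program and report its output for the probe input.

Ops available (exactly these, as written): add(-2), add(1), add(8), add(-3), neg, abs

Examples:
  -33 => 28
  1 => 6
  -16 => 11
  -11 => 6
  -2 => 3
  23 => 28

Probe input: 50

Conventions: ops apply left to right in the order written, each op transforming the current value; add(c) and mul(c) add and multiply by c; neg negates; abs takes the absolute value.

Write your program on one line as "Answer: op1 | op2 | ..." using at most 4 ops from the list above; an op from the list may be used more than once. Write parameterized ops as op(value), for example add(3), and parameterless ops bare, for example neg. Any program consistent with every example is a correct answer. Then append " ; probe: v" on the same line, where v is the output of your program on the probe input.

add(-3) | add(8) | abs ; probe: 55

Check, running the answer program on each example:
  -33 -> -36 -> -28 -> 28
  1 -> -2 -> 6 -> 6
  -16 -> -19 -> -11 -> 11
  -11 -> -14 -> -6 -> 6
  -2 -> -5 -> 3 -> 3
  23 -> 20 -> 28 -> 28
  probe: 50 -> 47 -> 55 -> 55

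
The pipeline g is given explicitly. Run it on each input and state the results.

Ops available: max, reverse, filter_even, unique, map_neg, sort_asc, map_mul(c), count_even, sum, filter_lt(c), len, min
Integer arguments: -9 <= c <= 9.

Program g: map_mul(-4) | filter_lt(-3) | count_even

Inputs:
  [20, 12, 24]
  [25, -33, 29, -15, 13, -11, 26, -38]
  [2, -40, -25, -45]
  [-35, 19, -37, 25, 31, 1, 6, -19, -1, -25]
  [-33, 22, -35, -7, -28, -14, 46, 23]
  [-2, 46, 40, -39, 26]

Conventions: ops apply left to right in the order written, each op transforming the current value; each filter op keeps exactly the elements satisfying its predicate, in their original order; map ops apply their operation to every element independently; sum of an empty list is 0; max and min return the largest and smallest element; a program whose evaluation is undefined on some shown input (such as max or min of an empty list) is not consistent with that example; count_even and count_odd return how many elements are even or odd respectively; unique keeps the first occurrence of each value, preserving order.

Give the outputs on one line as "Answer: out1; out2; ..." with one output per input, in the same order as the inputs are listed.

3; 4; 1; 5; 3; 3

Execution, op by op:
  [20, 12, 24] -> [-80, -48, -96] -> [-80, -48, -96] -> 3
  [25, -33, 29, -15, 13, -11, 26, -38] -> [-100, 132, -116, 60, -52, 44, -104, 152] -> [-100, -116, -52, -104] -> 4
  [2, -40, -25, -45] -> [-8, 160, 100, 180] -> [-8] -> 1
  [-35, 19, -37, 25, 31, 1, 6, -19, -1, -25] -> [140, -76, 148, -100, -124, -4, -24, 76, 4, 100] -> [-76, -100, -124, -4, -24] -> 5
  [-33, 22, -35, -7, -28, -14, 46, 23] -> [132, -88, 140, 28, 112, 56, -184, -92] -> [-88, -184, -92] -> 3
  [-2, 46, 40, -39, 26] -> [8, -184, -160, 156, -104] -> [-184, -160, -104] -> 3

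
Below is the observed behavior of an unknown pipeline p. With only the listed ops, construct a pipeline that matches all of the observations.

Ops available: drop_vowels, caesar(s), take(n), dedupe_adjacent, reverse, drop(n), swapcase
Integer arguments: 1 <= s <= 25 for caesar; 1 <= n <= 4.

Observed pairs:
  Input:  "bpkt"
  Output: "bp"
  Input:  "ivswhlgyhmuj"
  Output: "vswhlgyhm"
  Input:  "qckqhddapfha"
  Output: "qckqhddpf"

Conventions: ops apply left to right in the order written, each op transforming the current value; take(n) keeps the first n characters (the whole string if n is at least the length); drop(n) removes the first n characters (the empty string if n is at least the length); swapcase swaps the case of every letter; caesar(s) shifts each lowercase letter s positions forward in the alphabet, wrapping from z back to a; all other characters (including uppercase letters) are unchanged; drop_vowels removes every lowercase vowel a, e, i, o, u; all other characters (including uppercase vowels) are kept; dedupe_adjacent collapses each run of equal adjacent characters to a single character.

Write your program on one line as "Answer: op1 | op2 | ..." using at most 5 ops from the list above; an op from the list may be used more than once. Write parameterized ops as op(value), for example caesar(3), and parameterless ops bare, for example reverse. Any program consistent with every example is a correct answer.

reverse | drop(2) | reverse | drop_vowels

Check, running the answer program on each example:
  "bpkt" -> "tkpb" -> "pb" -> "bp" -> "bp"
  "ivswhlgyhmuj" -> "jumhyglhwsvi" -> "mhyglhwsvi" -> "ivswhlgyhm" -> "vswhlgyhm"
  "qckqhddapfha" -> "ahfpaddhqkcq" -> "fpaddhqkcq" -> "qckqhddapf" -> "qckqhddpf"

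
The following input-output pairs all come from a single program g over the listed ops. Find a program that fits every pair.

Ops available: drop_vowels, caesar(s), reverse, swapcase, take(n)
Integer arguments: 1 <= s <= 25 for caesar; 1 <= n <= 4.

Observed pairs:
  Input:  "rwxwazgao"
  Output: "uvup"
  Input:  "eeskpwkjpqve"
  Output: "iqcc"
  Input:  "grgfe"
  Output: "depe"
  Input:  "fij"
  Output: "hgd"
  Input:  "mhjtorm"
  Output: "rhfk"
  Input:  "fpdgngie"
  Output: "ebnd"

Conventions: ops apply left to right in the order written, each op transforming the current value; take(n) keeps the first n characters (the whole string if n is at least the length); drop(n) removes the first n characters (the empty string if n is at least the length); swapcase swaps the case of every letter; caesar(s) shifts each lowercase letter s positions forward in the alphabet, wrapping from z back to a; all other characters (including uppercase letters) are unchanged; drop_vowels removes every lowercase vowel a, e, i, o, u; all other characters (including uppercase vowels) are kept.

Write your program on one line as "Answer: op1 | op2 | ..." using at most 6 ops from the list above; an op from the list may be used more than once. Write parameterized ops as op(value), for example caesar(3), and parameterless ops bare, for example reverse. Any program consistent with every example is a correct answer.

caesar(2) | caesar(7) | caesar(15) | take(4) | reverse

Check, running the answer program on each example:
  "rwxwazgao" -> "tyzycbicq" -> "afgfjipjx" -> "puvuyxeym" -> "puvu" -> "uvup"
  "eeskpwkjpqve" -> "ggumrymlrsxg" -> "nnbtyftsyzen" -> "ccqinuihnotc" -> "ccqi" -> "iqcc"
  "grgfe" -> "itihg" -> "papon" -> "epedc" -> "eped" -> "depe"
  "fij" -> "hkl" -> "ors" -> "dgh" -> "dgh" -> "hgd"
  "mhjtorm" -> "ojlvqto" -> "vqscxav" -> "kfhrmpk" -> "kfhr" -> "rhfk"
  "fpdgngie" -> "hrfipikg" -> "oympwprn" -> "dnbelegc" -> "dnbe" -> "ebnd"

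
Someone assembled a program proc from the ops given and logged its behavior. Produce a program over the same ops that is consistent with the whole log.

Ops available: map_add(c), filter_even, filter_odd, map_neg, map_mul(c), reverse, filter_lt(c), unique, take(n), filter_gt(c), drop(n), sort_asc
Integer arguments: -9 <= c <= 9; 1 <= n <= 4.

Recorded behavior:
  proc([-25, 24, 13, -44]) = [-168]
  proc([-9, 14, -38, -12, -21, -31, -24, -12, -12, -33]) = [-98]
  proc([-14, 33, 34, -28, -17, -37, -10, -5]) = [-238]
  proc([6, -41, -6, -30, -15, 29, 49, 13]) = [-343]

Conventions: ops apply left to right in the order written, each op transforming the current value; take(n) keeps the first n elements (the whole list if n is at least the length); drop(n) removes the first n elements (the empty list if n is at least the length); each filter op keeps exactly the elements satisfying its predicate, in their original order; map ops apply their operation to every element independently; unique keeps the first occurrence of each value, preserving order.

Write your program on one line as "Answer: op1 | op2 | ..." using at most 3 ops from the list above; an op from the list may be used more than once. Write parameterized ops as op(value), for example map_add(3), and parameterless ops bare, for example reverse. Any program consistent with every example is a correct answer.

map_mul(-7) | sort_asc | take(1)

Check, running the answer program on each example:
  [-25, 24, 13, -44] -> [175, -168, -91, 308] -> [-168, -91, 175, 308] -> [-168]
  [-9, 14, -38, -12, -21, -31, -24, -12, -12, -33] -> [63, -98, 266, 84, 147, 217, 168, 84, 84, 231] -> [-98, 63, 84, 84, 84, 147, 168, 217, 231, 266] -> [-98]
  [-14, 33, 34, -28, -17, -37, -10, -5] -> [98, -231, -238, 196, 119, 259, 70, 35] -> [-238, -231, 35, 70, 98, 119, 196, 259] -> [-238]
  [6, -41, -6, -30, -15, 29, 49, 13] -> [-42, 287, 42, 210, 105, -203, -343, -91] -> [-343, -203, -91, -42, 42, 105, 210, 287] -> [-343]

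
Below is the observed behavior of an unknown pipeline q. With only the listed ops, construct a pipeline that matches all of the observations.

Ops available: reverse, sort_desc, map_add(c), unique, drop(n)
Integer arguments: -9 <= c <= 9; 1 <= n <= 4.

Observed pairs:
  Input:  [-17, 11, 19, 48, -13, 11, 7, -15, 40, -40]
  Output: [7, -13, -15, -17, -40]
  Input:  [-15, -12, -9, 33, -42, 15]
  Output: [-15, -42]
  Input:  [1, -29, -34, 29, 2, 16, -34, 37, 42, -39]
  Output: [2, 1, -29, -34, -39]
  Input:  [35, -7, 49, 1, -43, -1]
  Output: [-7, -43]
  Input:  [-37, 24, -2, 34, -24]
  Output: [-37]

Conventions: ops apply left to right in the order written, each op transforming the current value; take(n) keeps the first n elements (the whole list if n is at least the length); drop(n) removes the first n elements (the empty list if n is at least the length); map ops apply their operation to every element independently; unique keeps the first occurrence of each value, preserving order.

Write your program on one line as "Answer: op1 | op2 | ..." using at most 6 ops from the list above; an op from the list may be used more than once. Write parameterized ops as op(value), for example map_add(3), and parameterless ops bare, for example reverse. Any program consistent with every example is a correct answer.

sort_desc | unique | drop(2) | drop(1) | drop(1)

Check, running the answer program on each example:
  [-17, 11, 19, 48, -13, 11, 7, -15, 40, -40] -> [48, 40, 19, 11, 11, 7, -13, -15, -17, -40] -> [48, 40, 19, 11, 7, -13, -15, -17, -40] -> [19, 11, 7, -13, -15, -17, -40] -> [11, 7, -13, -15, -17, -40] -> [7, -13, -15, -17, -40]
  [-15, -12, -9, 33, -42, 15] -> [33, 15, -9, -12, -15, -42] -> [33, 15, -9, -12, -15, -42] -> [-9, -12, -15, -42] -> [-12, -15, -42] -> [-15, -42]
  [1, -29, -34, 29, 2, 16, -34, 37, 42, -39] -> [42, 37, 29, 16, 2, 1, -29, -34, -34, -39] -> [42, 37, 29, 16, 2, 1, -29, -34, -39] -> [29, 16, 2, 1, -29, -34, -39] -> [16, 2, 1, -29, -34, -39] -> [2, 1, -29, -34, -39]
  [35, -7, 49, 1, -43, -1] -> [49, 35, 1, -1, -7, -43] -> [49, 35, 1, -1, -7, -43] -> [1, -1, -7, -43] -> [-1, -7, -43] -> [-7, -43]
  [-37, 24, -2, 34, -24] -> [34, 24, -2, -24, -37] -> [34, 24, -2, -24, -37] -> [-2, -24, -37] -> [-24, -37] -> [-37]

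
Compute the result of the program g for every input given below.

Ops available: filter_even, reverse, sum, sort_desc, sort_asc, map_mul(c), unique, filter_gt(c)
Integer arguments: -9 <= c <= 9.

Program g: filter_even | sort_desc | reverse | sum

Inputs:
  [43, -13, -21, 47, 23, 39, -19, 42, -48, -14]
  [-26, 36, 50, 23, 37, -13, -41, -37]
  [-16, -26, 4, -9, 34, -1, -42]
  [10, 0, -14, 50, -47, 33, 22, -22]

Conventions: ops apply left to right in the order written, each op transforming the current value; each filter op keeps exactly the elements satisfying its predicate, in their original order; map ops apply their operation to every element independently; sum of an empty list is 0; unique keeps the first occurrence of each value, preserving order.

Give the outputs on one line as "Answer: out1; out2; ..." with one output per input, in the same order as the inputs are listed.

-20; 60; -46; 46

Execution, op by op:
  [43, -13, -21, 47, 23, 39, -19, 42, -48, -14] -> [42, -48, -14] -> [42, -14, -48] -> [-48, -14, 42] -> -20
  [-26, 36, 50, 23, 37, -13, -41, -37] -> [-26, 36, 50] -> [50, 36, -26] -> [-26, 36, 50] -> 60
  [-16, -26, 4, -9, 34, -1, -42] -> [-16, -26, 4, 34, -42] -> [34, 4, -16, -26, -42] -> [-42, -26, -16, 4, 34] -> -46
  [10, 0, -14, 50, -47, 33, 22, -22] -> [10, 0, -14, 50, 22, -22] -> [50, 22, 10, 0, -14, -22] -> [-22, -14, 0, 10, 22, 50] -> 46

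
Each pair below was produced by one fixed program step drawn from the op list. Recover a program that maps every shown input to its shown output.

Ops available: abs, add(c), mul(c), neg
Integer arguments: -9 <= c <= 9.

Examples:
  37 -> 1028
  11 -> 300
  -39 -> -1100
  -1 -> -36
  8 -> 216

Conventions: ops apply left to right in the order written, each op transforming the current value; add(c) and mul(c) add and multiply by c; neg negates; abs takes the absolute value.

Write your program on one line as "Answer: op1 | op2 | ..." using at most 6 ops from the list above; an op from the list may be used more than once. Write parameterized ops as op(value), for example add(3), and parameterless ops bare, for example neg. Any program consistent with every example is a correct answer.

add(-1) | mul(7) | add(5) | neg | mul(4) | neg

Check, running the answer program on each example:
  37 -> 36 -> 252 -> 257 -> -257 -> -1028 -> 1028
  11 -> 10 -> 70 -> 75 -> -75 -> -300 -> 300
  -39 -> -40 -> -280 -> -275 -> 275 -> 1100 -> -1100
  -1 -> -2 -> -14 -> -9 -> 9 -> 36 -> -36
  8 -> 7 -> 49 -> 54 -> -54 -> -216 -> 216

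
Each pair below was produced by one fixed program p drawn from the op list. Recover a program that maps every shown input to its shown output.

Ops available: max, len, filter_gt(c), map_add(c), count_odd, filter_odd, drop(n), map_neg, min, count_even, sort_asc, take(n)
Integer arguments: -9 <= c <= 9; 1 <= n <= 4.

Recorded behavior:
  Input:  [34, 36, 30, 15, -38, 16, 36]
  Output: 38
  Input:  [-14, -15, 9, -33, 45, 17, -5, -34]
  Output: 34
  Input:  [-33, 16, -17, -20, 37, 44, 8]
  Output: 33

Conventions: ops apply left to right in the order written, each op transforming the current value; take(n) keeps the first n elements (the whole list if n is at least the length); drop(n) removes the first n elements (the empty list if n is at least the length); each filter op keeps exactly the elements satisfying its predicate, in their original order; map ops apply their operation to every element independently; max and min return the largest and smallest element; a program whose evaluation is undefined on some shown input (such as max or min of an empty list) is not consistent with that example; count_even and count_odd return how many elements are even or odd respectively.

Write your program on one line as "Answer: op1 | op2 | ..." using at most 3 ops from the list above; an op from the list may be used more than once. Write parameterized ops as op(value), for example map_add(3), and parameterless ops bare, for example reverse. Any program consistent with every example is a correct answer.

map_neg | max

Check, running the answer program on each example:
  [34, 36, 30, 15, -38, 16, 36] -> [-34, -36, -30, -15, 38, -16, -36] -> 38
  [-14, -15, 9, -33, 45, 17, -5, -34] -> [14, 15, -9, 33, -45, -17, 5, 34] -> 34
  [-33, 16, -17, -20, 37, 44, 8] -> [33, -16, 17, 20, -37, -44, -8] -> 33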